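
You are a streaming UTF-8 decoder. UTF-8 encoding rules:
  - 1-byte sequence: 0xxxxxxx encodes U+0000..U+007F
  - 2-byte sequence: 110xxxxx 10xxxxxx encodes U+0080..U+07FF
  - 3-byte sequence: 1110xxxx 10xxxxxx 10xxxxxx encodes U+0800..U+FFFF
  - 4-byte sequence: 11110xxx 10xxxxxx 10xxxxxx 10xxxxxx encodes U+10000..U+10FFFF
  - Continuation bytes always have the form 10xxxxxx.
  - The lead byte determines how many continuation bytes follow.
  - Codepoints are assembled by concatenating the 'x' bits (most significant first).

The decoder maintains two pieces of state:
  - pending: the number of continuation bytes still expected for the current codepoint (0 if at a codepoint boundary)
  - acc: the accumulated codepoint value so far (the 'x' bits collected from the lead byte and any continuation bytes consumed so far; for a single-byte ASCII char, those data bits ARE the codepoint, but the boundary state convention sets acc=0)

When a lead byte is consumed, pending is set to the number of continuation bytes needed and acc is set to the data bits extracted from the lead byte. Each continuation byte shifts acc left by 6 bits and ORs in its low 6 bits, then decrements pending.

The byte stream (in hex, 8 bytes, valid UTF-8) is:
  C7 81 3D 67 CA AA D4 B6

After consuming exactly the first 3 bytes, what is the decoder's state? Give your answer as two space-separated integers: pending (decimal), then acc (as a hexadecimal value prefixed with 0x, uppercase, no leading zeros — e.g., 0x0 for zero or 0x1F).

Answer: 0 0x0

Derivation:
Byte[0]=C7: 2-byte lead. pending=1, acc=0x7
Byte[1]=81: continuation. acc=(acc<<6)|0x01=0x1C1, pending=0
Byte[2]=3D: 1-byte. pending=0, acc=0x0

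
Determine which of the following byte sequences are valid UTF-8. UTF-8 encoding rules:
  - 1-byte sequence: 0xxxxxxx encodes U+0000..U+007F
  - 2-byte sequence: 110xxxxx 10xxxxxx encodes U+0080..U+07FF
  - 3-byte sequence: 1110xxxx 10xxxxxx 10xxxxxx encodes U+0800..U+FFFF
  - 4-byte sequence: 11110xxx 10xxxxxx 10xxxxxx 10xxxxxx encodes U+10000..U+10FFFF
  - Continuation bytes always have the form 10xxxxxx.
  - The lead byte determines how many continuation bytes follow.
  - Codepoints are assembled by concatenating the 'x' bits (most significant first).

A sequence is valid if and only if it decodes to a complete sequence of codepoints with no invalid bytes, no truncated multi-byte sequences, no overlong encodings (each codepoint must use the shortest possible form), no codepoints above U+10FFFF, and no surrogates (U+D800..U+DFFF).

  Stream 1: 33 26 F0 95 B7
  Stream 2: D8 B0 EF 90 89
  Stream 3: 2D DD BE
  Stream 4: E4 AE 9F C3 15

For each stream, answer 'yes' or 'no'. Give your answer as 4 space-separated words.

Stream 1: error at byte offset 5. INVALID
Stream 2: decodes cleanly. VALID
Stream 3: decodes cleanly. VALID
Stream 4: error at byte offset 4. INVALID

Answer: no yes yes no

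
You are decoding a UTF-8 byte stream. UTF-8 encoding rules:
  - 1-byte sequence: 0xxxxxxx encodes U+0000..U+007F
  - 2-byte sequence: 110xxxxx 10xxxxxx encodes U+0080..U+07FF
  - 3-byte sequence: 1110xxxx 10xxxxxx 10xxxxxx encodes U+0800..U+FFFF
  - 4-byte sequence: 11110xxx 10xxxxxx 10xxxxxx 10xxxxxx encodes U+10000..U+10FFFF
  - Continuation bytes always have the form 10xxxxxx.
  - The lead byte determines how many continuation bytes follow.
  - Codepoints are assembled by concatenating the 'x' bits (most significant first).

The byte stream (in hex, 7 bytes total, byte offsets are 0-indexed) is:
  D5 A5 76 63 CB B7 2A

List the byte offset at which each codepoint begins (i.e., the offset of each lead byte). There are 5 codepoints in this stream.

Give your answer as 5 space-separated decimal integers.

Byte[0]=D5: 2-byte lead, need 1 cont bytes. acc=0x15
Byte[1]=A5: continuation. acc=(acc<<6)|0x25=0x565
Completed: cp=U+0565 (starts at byte 0)
Byte[2]=76: 1-byte ASCII. cp=U+0076
Byte[3]=63: 1-byte ASCII. cp=U+0063
Byte[4]=CB: 2-byte lead, need 1 cont bytes. acc=0xB
Byte[5]=B7: continuation. acc=(acc<<6)|0x37=0x2F7
Completed: cp=U+02F7 (starts at byte 4)
Byte[6]=2A: 1-byte ASCII. cp=U+002A

Answer: 0 2 3 4 6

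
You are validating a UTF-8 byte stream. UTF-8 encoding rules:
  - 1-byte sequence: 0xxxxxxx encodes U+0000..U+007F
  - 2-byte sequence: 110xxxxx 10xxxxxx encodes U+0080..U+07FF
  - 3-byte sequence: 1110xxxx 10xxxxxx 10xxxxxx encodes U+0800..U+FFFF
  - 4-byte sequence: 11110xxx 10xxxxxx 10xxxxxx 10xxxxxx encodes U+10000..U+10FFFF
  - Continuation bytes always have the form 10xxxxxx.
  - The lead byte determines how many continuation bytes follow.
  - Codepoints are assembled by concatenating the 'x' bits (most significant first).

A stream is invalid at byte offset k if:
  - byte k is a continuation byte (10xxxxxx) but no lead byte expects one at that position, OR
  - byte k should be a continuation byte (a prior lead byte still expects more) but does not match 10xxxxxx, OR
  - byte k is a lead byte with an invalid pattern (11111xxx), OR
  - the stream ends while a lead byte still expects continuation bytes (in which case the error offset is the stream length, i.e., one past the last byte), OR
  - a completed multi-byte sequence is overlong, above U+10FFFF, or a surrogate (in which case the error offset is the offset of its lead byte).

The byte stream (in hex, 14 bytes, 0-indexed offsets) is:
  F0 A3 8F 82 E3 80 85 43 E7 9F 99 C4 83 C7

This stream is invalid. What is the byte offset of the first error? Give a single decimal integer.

Byte[0]=F0: 4-byte lead, need 3 cont bytes. acc=0x0
Byte[1]=A3: continuation. acc=(acc<<6)|0x23=0x23
Byte[2]=8F: continuation. acc=(acc<<6)|0x0F=0x8CF
Byte[3]=82: continuation. acc=(acc<<6)|0x02=0x233C2
Completed: cp=U+233C2 (starts at byte 0)
Byte[4]=E3: 3-byte lead, need 2 cont bytes. acc=0x3
Byte[5]=80: continuation. acc=(acc<<6)|0x00=0xC0
Byte[6]=85: continuation. acc=(acc<<6)|0x05=0x3005
Completed: cp=U+3005 (starts at byte 4)
Byte[7]=43: 1-byte ASCII. cp=U+0043
Byte[8]=E7: 3-byte lead, need 2 cont bytes. acc=0x7
Byte[9]=9F: continuation. acc=(acc<<6)|0x1F=0x1DF
Byte[10]=99: continuation. acc=(acc<<6)|0x19=0x77D9
Completed: cp=U+77D9 (starts at byte 8)
Byte[11]=C4: 2-byte lead, need 1 cont bytes. acc=0x4
Byte[12]=83: continuation. acc=(acc<<6)|0x03=0x103
Completed: cp=U+0103 (starts at byte 11)
Byte[13]=C7: 2-byte lead, need 1 cont bytes. acc=0x7
Byte[14]: stream ended, expected continuation. INVALID

Answer: 14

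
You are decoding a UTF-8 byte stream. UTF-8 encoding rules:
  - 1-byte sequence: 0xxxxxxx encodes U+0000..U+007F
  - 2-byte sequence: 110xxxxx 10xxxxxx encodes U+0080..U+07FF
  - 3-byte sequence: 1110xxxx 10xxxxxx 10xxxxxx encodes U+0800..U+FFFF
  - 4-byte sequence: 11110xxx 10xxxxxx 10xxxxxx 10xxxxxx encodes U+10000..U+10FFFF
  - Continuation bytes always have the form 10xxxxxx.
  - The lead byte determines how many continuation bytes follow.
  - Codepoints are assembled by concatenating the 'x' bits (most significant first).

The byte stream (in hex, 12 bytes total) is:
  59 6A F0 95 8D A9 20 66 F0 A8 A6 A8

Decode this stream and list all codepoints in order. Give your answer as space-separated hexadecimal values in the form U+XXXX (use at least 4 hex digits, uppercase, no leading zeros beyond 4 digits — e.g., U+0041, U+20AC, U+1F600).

Answer: U+0059 U+006A U+15369 U+0020 U+0066 U+289A8

Derivation:
Byte[0]=59: 1-byte ASCII. cp=U+0059
Byte[1]=6A: 1-byte ASCII. cp=U+006A
Byte[2]=F0: 4-byte lead, need 3 cont bytes. acc=0x0
Byte[3]=95: continuation. acc=(acc<<6)|0x15=0x15
Byte[4]=8D: continuation. acc=(acc<<6)|0x0D=0x54D
Byte[5]=A9: continuation. acc=(acc<<6)|0x29=0x15369
Completed: cp=U+15369 (starts at byte 2)
Byte[6]=20: 1-byte ASCII. cp=U+0020
Byte[7]=66: 1-byte ASCII. cp=U+0066
Byte[8]=F0: 4-byte lead, need 3 cont bytes. acc=0x0
Byte[9]=A8: continuation. acc=(acc<<6)|0x28=0x28
Byte[10]=A6: continuation. acc=(acc<<6)|0x26=0xA26
Byte[11]=A8: continuation. acc=(acc<<6)|0x28=0x289A8
Completed: cp=U+289A8 (starts at byte 8)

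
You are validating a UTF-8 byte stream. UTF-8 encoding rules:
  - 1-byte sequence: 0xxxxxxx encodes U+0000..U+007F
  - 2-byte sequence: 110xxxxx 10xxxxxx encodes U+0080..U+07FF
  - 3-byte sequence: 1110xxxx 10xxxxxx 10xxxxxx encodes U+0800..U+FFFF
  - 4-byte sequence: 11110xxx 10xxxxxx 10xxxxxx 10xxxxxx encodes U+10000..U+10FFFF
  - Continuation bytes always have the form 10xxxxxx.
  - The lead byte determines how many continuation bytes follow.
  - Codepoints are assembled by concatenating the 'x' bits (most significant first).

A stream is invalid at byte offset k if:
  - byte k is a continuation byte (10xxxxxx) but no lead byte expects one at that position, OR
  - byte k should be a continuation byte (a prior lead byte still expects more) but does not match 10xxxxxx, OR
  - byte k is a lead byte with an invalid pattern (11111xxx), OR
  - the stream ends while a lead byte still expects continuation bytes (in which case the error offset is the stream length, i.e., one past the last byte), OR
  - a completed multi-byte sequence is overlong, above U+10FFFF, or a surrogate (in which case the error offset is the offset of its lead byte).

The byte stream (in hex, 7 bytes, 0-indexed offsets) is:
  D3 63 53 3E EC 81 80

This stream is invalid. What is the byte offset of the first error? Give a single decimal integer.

Answer: 1

Derivation:
Byte[0]=D3: 2-byte lead, need 1 cont bytes. acc=0x13
Byte[1]=63: expected 10xxxxxx continuation. INVALID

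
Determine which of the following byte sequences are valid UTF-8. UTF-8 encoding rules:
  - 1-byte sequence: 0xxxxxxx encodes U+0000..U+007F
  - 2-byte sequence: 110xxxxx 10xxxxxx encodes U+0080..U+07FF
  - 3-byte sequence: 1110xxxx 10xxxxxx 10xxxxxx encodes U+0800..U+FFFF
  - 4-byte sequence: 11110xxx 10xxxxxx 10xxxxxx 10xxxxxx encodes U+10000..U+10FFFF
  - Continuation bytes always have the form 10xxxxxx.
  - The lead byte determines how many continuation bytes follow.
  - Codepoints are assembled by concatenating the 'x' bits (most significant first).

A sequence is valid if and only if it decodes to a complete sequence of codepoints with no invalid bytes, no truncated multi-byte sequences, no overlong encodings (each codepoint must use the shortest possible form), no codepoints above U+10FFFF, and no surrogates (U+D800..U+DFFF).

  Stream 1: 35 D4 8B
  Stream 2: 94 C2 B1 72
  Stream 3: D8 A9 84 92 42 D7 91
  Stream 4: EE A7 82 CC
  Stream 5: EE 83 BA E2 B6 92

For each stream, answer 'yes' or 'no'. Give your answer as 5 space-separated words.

Answer: yes no no no yes

Derivation:
Stream 1: decodes cleanly. VALID
Stream 2: error at byte offset 0. INVALID
Stream 3: error at byte offset 2. INVALID
Stream 4: error at byte offset 4. INVALID
Stream 5: decodes cleanly. VALID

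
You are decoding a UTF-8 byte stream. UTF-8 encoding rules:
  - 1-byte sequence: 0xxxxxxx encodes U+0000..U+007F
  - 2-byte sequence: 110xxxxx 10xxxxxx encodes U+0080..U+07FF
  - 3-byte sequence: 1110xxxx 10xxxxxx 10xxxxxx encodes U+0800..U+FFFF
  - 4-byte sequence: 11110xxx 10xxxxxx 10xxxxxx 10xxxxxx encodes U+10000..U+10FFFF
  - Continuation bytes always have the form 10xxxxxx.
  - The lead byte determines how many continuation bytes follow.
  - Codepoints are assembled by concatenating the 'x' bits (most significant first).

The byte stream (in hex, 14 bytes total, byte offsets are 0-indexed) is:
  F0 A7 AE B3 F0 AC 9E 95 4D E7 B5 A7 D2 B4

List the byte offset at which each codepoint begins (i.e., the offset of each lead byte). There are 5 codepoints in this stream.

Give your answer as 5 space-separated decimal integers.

Byte[0]=F0: 4-byte lead, need 3 cont bytes. acc=0x0
Byte[1]=A7: continuation. acc=(acc<<6)|0x27=0x27
Byte[2]=AE: continuation. acc=(acc<<6)|0x2E=0x9EE
Byte[3]=B3: continuation. acc=(acc<<6)|0x33=0x27BB3
Completed: cp=U+27BB3 (starts at byte 0)
Byte[4]=F0: 4-byte lead, need 3 cont bytes. acc=0x0
Byte[5]=AC: continuation. acc=(acc<<6)|0x2C=0x2C
Byte[6]=9E: continuation. acc=(acc<<6)|0x1E=0xB1E
Byte[7]=95: continuation. acc=(acc<<6)|0x15=0x2C795
Completed: cp=U+2C795 (starts at byte 4)
Byte[8]=4D: 1-byte ASCII. cp=U+004D
Byte[9]=E7: 3-byte lead, need 2 cont bytes. acc=0x7
Byte[10]=B5: continuation. acc=(acc<<6)|0x35=0x1F5
Byte[11]=A7: continuation. acc=(acc<<6)|0x27=0x7D67
Completed: cp=U+7D67 (starts at byte 9)
Byte[12]=D2: 2-byte lead, need 1 cont bytes. acc=0x12
Byte[13]=B4: continuation. acc=(acc<<6)|0x34=0x4B4
Completed: cp=U+04B4 (starts at byte 12)

Answer: 0 4 8 9 12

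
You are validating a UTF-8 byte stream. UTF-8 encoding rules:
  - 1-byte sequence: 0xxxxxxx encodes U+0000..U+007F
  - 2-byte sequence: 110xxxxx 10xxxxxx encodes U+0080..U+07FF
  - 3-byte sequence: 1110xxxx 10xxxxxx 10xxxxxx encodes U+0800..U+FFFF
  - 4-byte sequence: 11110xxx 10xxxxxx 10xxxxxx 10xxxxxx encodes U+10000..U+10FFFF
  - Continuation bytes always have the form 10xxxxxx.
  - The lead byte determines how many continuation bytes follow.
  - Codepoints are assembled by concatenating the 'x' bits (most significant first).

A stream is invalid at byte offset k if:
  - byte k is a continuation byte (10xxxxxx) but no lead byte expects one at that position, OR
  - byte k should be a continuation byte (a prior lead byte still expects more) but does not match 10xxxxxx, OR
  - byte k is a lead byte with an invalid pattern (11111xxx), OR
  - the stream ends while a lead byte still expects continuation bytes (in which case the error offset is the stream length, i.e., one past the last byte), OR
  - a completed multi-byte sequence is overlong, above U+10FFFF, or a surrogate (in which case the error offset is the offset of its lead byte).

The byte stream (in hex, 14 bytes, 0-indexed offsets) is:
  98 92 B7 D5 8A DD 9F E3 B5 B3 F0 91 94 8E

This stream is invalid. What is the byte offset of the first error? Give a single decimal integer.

Answer: 0

Derivation:
Byte[0]=98: INVALID lead byte (not 0xxx/110x/1110/11110)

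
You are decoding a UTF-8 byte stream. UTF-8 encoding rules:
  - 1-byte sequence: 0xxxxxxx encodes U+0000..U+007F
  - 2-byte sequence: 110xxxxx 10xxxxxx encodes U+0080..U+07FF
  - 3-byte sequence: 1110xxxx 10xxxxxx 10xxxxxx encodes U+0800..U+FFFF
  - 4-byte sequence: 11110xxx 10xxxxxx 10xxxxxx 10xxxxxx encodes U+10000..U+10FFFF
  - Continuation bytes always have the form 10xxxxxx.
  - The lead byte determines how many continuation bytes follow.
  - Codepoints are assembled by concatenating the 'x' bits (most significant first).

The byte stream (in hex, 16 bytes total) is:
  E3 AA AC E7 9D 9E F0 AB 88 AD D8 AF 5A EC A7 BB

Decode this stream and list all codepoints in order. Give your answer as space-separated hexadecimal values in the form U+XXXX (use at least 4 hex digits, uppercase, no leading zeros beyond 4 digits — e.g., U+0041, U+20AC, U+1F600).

Answer: U+3AAC U+775E U+2B22D U+062F U+005A U+C9FB

Derivation:
Byte[0]=E3: 3-byte lead, need 2 cont bytes. acc=0x3
Byte[1]=AA: continuation. acc=(acc<<6)|0x2A=0xEA
Byte[2]=AC: continuation. acc=(acc<<6)|0x2C=0x3AAC
Completed: cp=U+3AAC (starts at byte 0)
Byte[3]=E7: 3-byte lead, need 2 cont bytes. acc=0x7
Byte[4]=9D: continuation. acc=(acc<<6)|0x1D=0x1DD
Byte[5]=9E: continuation. acc=(acc<<6)|0x1E=0x775E
Completed: cp=U+775E (starts at byte 3)
Byte[6]=F0: 4-byte lead, need 3 cont bytes. acc=0x0
Byte[7]=AB: continuation. acc=(acc<<6)|0x2B=0x2B
Byte[8]=88: continuation. acc=(acc<<6)|0x08=0xAC8
Byte[9]=AD: continuation. acc=(acc<<6)|0x2D=0x2B22D
Completed: cp=U+2B22D (starts at byte 6)
Byte[10]=D8: 2-byte lead, need 1 cont bytes. acc=0x18
Byte[11]=AF: continuation. acc=(acc<<6)|0x2F=0x62F
Completed: cp=U+062F (starts at byte 10)
Byte[12]=5A: 1-byte ASCII. cp=U+005A
Byte[13]=EC: 3-byte lead, need 2 cont bytes. acc=0xC
Byte[14]=A7: continuation. acc=(acc<<6)|0x27=0x327
Byte[15]=BB: continuation. acc=(acc<<6)|0x3B=0xC9FB
Completed: cp=U+C9FB (starts at byte 13)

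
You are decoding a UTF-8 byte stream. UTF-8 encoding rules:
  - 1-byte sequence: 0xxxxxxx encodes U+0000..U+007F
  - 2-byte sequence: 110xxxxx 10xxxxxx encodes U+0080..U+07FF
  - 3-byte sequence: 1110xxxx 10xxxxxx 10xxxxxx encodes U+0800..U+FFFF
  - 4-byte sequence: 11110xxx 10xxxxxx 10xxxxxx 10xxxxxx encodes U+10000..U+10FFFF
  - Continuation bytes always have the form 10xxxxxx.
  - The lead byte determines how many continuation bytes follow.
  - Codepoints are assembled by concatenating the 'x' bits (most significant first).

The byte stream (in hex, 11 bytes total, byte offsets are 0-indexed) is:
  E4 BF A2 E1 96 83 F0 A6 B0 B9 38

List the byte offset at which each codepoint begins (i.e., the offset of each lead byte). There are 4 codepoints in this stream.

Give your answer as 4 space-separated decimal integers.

Answer: 0 3 6 10

Derivation:
Byte[0]=E4: 3-byte lead, need 2 cont bytes. acc=0x4
Byte[1]=BF: continuation. acc=(acc<<6)|0x3F=0x13F
Byte[2]=A2: continuation. acc=(acc<<6)|0x22=0x4FE2
Completed: cp=U+4FE2 (starts at byte 0)
Byte[3]=E1: 3-byte lead, need 2 cont bytes. acc=0x1
Byte[4]=96: continuation. acc=(acc<<6)|0x16=0x56
Byte[5]=83: continuation. acc=(acc<<6)|0x03=0x1583
Completed: cp=U+1583 (starts at byte 3)
Byte[6]=F0: 4-byte lead, need 3 cont bytes. acc=0x0
Byte[7]=A6: continuation. acc=(acc<<6)|0x26=0x26
Byte[8]=B0: continuation. acc=(acc<<6)|0x30=0x9B0
Byte[9]=B9: continuation. acc=(acc<<6)|0x39=0x26C39
Completed: cp=U+26C39 (starts at byte 6)
Byte[10]=38: 1-byte ASCII. cp=U+0038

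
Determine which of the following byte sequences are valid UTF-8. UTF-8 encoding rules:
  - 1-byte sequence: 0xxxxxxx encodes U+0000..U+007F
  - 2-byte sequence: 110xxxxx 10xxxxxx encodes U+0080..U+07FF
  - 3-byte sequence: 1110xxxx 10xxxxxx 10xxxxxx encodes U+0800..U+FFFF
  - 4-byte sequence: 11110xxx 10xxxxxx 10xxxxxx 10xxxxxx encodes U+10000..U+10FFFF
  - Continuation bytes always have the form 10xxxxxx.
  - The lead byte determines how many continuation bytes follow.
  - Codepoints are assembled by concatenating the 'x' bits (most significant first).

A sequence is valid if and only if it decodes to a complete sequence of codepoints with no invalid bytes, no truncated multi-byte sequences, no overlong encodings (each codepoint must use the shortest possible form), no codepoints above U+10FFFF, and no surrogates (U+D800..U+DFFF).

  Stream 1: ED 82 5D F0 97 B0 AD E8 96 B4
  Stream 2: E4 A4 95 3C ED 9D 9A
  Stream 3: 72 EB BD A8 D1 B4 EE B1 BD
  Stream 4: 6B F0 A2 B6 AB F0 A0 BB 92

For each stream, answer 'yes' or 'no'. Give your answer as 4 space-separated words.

Answer: no yes yes yes

Derivation:
Stream 1: error at byte offset 2. INVALID
Stream 2: decodes cleanly. VALID
Stream 3: decodes cleanly. VALID
Stream 4: decodes cleanly. VALID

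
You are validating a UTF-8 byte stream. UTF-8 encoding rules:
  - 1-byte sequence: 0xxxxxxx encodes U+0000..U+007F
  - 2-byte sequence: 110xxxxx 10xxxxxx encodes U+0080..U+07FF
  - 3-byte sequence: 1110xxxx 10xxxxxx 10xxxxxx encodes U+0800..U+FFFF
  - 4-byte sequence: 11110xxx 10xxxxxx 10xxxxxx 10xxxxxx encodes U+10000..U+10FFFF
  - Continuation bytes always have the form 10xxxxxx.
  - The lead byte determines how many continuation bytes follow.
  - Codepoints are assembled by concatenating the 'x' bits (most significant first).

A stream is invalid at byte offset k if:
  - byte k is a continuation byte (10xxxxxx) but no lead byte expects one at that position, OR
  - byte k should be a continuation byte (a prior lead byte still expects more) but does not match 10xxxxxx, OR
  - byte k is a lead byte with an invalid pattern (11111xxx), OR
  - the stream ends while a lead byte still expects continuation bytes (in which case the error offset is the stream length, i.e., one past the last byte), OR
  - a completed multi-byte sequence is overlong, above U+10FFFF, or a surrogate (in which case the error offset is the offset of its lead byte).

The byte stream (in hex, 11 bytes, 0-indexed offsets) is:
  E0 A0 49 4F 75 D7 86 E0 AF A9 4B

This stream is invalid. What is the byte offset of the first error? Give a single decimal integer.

Answer: 2

Derivation:
Byte[0]=E0: 3-byte lead, need 2 cont bytes. acc=0x0
Byte[1]=A0: continuation. acc=(acc<<6)|0x20=0x20
Byte[2]=49: expected 10xxxxxx continuation. INVALID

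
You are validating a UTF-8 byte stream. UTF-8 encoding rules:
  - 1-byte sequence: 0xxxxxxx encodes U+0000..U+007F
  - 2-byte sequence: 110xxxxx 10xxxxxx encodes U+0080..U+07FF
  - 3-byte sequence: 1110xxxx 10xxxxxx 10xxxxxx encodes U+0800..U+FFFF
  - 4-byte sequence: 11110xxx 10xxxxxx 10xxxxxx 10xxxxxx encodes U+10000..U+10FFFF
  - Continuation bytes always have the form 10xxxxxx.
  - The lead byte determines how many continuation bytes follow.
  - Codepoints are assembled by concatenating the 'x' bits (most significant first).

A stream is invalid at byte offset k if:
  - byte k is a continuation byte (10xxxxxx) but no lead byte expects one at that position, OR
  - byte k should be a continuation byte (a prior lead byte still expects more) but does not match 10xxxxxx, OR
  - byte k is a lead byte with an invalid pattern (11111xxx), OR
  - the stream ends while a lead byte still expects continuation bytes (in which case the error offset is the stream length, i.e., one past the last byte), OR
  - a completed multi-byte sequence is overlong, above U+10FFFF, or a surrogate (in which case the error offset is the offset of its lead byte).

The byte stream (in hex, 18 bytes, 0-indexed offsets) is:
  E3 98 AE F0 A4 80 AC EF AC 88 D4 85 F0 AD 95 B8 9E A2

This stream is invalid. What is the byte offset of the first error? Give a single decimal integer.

Byte[0]=E3: 3-byte lead, need 2 cont bytes. acc=0x3
Byte[1]=98: continuation. acc=(acc<<6)|0x18=0xD8
Byte[2]=AE: continuation. acc=(acc<<6)|0x2E=0x362E
Completed: cp=U+362E (starts at byte 0)
Byte[3]=F0: 4-byte lead, need 3 cont bytes. acc=0x0
Byte[4]=A4: continuation. acc=(acc<<6)|0x24=0x24
Byte[5]=80: continuation. acc=(acc<<6)|0x00=0x900
Byte[6]=AC: continuation. acc=(acc<<6)|0x2C=0x2402C
Completed: cp=U+2402C (starts at byte 3)
Byte[7]=EF: 3-byte lead, need 2 cont bytes. acc=0xF
Byte[8]=AC: continuation. acc=(acc<<6)|0x2C=0x3EC
Byte[9]=88: continuation. acc=(acc<<6)|0x08=0xFB08
Completed: cp=U+FB08 (starts at byte 7)
Byte[10]=D4: 2-byte lead, need 1 cont bytes. acc=0x14
Byte[11]=85: continuation. acc=(acc<<6)|0x05=0x505
Completed: cp=U+0505 (starts at byte 10)
Byte[12]=F0: 4-byte lead, need 3 cont bytes. acc=0x0
Byte[13]=AD: continuation. acc=(acc<<6)|0x2D=0x2D
Byte[14]=95: continuation. acc=(acc<<6)|0x15=0xB55
Byte[15]=B8: continuation. acc=(acc<<6)|0x38=0x2D578
Completed: cp=U+2D578 (starts at byte 12)
Byte[16]=9E: INVALID lead byte (not 0xxx/110x/1110/11110)

Answer: 16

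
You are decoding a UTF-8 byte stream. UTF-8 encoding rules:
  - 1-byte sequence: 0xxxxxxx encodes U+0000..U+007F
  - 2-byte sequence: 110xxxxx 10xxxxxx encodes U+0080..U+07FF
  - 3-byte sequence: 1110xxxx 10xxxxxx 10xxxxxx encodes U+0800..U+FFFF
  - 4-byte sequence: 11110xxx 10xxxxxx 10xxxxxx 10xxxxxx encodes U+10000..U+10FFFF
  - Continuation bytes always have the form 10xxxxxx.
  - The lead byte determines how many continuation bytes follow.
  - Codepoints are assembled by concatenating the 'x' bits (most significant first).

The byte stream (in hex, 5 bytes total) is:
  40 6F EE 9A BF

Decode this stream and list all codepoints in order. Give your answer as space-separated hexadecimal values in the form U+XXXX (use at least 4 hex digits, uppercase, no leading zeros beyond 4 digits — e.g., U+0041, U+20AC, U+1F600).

Answer: U+0040 U+006F U+E6BF

Derivation:
Byte[0]=40: 1-byte ASCII. cp=U+0040
Byte[1]=6F: 1-byte ASCII. cp=U+006F
Byte[2]=EE: 3-byte lead, need 2 cont bytes. acc=0xE
Byte[3]=9A: continuation. acc=(acc<<6)|0x1A=0x39A
Byte[4]=BF: continuation. acc=(acc<<6)|0x3F=0xE6BF
Completed: cp=U+E6BF (starts at byte 2)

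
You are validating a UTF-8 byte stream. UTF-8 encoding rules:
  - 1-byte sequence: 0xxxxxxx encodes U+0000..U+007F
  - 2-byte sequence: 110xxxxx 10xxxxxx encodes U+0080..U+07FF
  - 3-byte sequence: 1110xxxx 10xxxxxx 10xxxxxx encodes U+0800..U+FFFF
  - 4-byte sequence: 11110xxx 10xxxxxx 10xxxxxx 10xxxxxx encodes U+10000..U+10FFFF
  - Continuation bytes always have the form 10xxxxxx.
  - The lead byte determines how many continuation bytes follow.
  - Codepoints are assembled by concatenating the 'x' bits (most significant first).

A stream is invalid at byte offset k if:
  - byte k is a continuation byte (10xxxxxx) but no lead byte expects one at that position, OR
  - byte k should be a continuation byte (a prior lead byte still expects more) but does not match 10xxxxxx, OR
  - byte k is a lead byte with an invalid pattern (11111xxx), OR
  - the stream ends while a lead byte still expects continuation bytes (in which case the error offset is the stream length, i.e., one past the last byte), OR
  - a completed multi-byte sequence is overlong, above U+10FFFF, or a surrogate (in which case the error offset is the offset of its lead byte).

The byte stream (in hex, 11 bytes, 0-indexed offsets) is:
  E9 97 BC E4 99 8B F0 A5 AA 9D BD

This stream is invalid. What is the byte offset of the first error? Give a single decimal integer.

Byte[0]=E9: 3-byte lead, need 2 cont bytes. acc=0x9
Byte[1]=97: continuation. acc=(acc<<6)|0x17=0x257
Byte[2]=BC: continuation. acc=(acc<<6)|0x3C=0x95FC
Completed: cp=U+95FC (starts at byte 0)
Byte[3]=E4: 3-byte lead, need 2 cont bytes. acc=0x4
Byte[4]=99: continuation. acc=(acc<<6)|0x19=0x119
Byte[5]=8B: continuation. acc=(acc<<6)|0x0B=0x464B
Completed: cp=U+464B (starts at byte 3)
Byte[6]=F0: 4-byte lead, need 3 cont bytes. acc=0x0
Byte[7]=A5: continuation. acc=(acc<<6)|0x25=0x25
Byte[8]=AA: continuation. acc=(acc<<6)|0x2A=0x96A
Byte[9]=9D: continuation. acc=(acc<<6)|0x1D=0x25A9D
Completed: cp=U+25A9D (starts at byte 6)
Byte[10]=BD: INVALID lead byte (not 0xxx/110x/1110/11110)

Answer: 10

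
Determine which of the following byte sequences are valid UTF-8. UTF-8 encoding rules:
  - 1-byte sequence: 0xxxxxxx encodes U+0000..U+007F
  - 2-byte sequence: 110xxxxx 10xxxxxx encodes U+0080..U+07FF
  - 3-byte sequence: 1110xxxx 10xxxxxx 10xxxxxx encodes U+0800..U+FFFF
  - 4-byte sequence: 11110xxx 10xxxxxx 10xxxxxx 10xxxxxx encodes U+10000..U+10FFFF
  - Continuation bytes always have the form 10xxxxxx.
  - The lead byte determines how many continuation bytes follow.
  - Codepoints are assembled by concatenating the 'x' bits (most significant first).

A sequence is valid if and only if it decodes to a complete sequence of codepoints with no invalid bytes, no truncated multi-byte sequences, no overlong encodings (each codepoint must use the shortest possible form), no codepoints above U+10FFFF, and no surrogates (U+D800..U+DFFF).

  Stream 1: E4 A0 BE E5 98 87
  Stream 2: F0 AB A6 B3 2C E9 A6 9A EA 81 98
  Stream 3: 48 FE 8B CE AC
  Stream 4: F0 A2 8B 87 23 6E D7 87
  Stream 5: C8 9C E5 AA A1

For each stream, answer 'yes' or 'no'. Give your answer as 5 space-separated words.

Answer: yes yes no yes yes

Derivation:
Stream 1: decodes cleanly. VALID
Stream 2: decodes cleanly. VALID
Stream 3: error at byte offset 1. INVALID
Stream 4: decodes cleanly. VALID
Stream 5: decodes cleanly. VALID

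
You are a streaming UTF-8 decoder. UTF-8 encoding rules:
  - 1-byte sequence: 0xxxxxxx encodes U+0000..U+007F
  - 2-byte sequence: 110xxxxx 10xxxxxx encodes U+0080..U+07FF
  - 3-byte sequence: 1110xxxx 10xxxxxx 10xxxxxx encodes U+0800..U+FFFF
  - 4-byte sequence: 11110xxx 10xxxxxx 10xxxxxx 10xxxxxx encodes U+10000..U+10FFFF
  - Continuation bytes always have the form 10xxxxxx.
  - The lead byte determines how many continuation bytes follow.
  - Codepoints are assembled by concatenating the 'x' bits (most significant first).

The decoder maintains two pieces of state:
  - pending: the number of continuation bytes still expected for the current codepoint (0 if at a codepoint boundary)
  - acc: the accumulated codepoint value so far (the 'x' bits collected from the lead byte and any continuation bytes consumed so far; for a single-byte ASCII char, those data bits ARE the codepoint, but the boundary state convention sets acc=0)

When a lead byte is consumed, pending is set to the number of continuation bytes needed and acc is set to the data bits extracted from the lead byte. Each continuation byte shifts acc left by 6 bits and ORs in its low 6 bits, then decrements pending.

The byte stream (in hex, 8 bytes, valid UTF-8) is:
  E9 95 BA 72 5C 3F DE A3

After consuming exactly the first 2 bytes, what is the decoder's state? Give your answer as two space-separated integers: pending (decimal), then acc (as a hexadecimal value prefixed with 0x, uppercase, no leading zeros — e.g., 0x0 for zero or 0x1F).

Byte[0]=E9: 3-byte lead. pending=2, acc=0x9
Byte[1]=95: continuation. acc=(acc<<6)|0x15=0x255, pending=1

Answer: 1 0x255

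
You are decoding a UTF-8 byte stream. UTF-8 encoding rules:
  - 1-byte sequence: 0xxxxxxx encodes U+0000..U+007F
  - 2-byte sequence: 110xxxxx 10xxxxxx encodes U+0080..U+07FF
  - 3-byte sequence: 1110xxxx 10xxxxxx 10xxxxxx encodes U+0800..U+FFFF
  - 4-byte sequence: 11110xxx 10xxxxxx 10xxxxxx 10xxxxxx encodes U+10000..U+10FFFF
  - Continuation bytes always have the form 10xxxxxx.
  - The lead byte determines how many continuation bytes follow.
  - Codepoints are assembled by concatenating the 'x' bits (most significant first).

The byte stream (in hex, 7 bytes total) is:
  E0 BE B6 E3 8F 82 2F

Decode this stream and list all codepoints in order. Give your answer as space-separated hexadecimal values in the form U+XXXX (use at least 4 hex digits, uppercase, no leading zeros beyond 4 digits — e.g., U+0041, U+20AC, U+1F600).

Byte[0]=E0: 3-byte lead, need 2 cont bytes. acc=0x0
Byte[1]=BE: continuation. acc=(acc<<6)|0x3E=0x3E
Byte[2]=B6: continuation. acc=(acc<<6)|0x36=0xFB6
Completed: cp=U+0FB6 (starts at byte 0)
Byte[3]=E3: 3-byte lead, need 2 cont bytes. acc=0x3
Byte[4]=8F: continuation. acc=(acc<<6)|0x0F=0xCF
Byte[5]=82: continuation. acc=(acc<<6)|0x02=0x33C2
Completed: cp=U+33C2 (starts at byte 3)
Byte[6]=2F: 1-byte ASCII. cp=U+002F

Answer: U+0FB6 U+33C2 U+002F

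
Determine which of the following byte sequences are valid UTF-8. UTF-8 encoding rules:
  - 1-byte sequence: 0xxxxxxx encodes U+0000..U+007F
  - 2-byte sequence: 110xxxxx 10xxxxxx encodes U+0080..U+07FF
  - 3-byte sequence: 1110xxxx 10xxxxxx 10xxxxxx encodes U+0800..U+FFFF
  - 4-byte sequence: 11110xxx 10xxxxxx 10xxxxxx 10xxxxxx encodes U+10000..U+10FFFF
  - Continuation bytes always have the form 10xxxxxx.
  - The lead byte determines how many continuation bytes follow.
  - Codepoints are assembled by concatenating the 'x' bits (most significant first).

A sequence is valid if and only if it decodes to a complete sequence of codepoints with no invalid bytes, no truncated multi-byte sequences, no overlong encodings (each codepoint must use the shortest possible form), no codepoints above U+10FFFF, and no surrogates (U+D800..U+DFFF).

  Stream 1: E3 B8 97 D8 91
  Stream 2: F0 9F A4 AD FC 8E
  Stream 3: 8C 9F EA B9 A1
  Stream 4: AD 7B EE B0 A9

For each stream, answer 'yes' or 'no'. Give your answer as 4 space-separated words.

Answer: yes no no no

Derivation:
Stream 1: decodes cleanly. VALID
Stream 2: error at byte offset 4. INVALID
Stream 3: error at byte offset 0. INVALID
Stream 4: error at byte offset 0. INVALID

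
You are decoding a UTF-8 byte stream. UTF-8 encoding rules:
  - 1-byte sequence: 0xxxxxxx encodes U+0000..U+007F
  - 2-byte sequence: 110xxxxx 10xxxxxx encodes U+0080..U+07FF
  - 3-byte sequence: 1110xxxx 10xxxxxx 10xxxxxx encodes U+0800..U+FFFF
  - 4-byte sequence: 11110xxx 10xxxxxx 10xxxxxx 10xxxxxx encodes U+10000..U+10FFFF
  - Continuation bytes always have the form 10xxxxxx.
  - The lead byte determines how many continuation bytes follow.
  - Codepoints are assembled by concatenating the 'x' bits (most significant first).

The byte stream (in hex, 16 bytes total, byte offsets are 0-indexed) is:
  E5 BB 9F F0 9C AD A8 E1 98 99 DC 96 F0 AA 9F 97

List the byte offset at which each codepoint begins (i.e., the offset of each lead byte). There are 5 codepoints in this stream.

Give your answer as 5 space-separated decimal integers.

Answer: 0 3 7 10 12

Derivation:
Byte[0]=E5: 3-byte lead, need 2 cont bytes. acc=0x5
Byte[1]=BB: continuation. acc=(acc<<6)|0x3B=0x17B
Byte[2]=9F: continuation. acc=(acc<<6)|0x1F=0x5EDF
Completed: cp=U+5EDF (starts at byte 0)
Byte[3]=F0: 4-byte lead, need 3 cont bytes. acc=0x0
Byte[4]=9C: continuation. acc=(acc<<6)|0x1C=0x1C
Byte[5]=AD: continuation. acc=(acc<<6)|0x2D=0x72D
Byte[6]=A8: continuation. acc=(acc<<6)|0x28=0x1CB68
Completed: cp=U+1CB68 (starts at byte 3)
Byte[7]=E1: 3-byte lead, need 2 cont bytes. acc=0x1
Byte[8]=98: continuation. acc=(acc<<6)|0x18=0x58
Byte[9]=99: continuation. acc=(acc<<6)|0x19=0x1619
Completed: cp=U+1619 (starts at byte 7)
Byte[10]=DC: 2-byte lead, need 1 cont bytes. acc=0x1C
Byte[11]=96: continuation. acc=(acc<<6)|0x16=0x716
Completed: cp=U+0716 (starts at byte 10)
Byte[12]=F0: 4-byte lead, need 3 cont bytes. acc=0x0
Byte[13]=AA: continuation. acc=(acc<<6)|0x2A=0x2A
Byte[14]=9F: continuation. acc=(acc<<6)|0x1F=0xA9F
Byte[15]=97: continuation. acc=(acc<<6)|0x17=0x2A7D7
Completed: cp=U+2A7D7 (starts at byte 12)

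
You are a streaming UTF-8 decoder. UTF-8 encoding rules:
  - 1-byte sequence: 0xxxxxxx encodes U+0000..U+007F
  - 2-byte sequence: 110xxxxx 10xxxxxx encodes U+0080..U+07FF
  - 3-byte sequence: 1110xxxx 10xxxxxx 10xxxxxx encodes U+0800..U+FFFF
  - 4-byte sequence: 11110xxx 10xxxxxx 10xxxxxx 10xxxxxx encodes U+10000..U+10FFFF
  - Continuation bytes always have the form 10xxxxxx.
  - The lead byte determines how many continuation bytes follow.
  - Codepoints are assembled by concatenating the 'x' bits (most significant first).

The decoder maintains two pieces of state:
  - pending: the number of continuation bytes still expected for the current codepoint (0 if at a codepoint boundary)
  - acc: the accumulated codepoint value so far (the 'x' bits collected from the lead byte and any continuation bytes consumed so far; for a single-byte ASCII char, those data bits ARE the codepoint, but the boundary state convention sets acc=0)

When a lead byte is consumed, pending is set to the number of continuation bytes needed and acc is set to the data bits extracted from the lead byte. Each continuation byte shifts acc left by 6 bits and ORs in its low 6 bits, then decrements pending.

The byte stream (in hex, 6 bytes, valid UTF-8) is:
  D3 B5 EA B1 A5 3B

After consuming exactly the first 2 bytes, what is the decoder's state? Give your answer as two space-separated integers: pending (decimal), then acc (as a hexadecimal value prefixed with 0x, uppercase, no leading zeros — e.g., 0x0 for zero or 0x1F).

Answer: 0 0x4F5

Derivation:
Byte[0]=D3: 2-byte lead. pending=1, acc=0x13
Byte[1]=B5: continuation. acc=(acc<<6)|0x35=0x4F5, pending=0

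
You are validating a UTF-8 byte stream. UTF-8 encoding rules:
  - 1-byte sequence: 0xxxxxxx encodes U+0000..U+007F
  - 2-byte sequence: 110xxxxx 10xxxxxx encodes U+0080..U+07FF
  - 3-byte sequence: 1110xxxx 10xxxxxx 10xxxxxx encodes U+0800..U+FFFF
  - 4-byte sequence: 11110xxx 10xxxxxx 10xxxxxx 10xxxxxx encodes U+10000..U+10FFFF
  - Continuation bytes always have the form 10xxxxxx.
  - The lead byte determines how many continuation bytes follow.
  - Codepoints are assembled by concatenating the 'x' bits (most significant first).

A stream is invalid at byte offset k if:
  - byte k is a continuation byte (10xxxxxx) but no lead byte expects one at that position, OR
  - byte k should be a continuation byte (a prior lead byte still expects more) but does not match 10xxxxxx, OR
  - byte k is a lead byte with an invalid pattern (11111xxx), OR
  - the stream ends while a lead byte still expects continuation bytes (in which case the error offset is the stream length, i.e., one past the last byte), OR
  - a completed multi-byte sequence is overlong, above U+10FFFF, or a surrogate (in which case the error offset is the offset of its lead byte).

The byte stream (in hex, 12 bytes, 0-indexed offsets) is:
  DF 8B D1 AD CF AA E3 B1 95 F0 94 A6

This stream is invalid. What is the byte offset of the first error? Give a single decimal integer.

Byte[0]=DF: 2-byte lead, need 1 cont bytes. acc=0x1F
Byte[1]=8B: continuation. acc=(acc<<6)|0x0B=0x7CB
Completed: cp=U+07CB (starts at byte 0)
Byte[2]=D1: 2-byte lead, need 1 cont bytes. acc=0x11
Byte[3]=AD: continuation. acc=(acc<<6)|0x2D=0x46D
Completed: cp=U+046D (starts at byte 2)
Byte[4]=CF: 2-byte lead, need 1 cont bytes. acc=0xF
Byte[5]=AA: continuation. acc=(acc<<6)|0x2A=0x3EA
Completed: cp=U+03EA (starts at byte 4)
Byte[6]=E3: 3-byte lead, need 2 cont bytes. acc=0x3
Byte[7]=B1: continuation. acc=(acc<<6)|0x31=0xF1
Byte[8]=95: continuation. acc=(acc<<6)|0x15=0x3C55
Completed: cp=U+3C55 (starts at byte 6)
Byte[9]=F0: 4-byte lead, need 3 cont bytes. acc=0x0
Byte[10]=94: continuation. acc=(acc<<6)|0x14=0x14
Byte[11]=A6: continuation. acc=(acc<<6)|0x26=0x526
Byte[12]: stream ended, expected continuation. INVALID

Answer: 12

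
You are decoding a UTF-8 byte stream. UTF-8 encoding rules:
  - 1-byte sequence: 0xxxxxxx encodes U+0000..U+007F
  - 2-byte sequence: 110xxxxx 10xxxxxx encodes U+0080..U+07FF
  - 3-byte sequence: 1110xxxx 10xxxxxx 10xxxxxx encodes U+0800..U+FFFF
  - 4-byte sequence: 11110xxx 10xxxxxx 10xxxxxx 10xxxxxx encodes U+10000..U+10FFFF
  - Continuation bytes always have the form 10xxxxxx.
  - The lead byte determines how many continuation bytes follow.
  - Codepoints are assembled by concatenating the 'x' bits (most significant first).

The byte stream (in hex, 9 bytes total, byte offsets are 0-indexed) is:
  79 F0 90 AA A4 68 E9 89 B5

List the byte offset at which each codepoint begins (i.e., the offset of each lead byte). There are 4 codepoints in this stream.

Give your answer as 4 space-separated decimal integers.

Byte[0]=79: 1-byte ASCII. cp=U+0079
Byte[1]=F0: 4-byte lead, need 3 cont bytes. acc=0x0
Byte[2]=90: continuation. acc=(acc<<6)|0x10=0x10
Byte[3]=AA: continuation. acc=(acc<<6)|0x2A=0x42A
Byte[4]=A4: continuation. acc=(acc<<6)|0x24=0x10AA4
Completed: cp=U+10AA4 (starts at byte 1)
Byte[5]=68: 1-byte ASCII. cp=U+0068
Byte[6]=E9: 3-byte lead, need 2 cont bytes. acc=0x9
Byte[7]=89: continuation. acc=(acc<<6)|0x09=0x249
Byte[8]=B5: continuation. acc=(acc<<6)|0x35=0x9275
Completed: cp=U+9275 (starts at byte 6)

Answer: 0 1 5 6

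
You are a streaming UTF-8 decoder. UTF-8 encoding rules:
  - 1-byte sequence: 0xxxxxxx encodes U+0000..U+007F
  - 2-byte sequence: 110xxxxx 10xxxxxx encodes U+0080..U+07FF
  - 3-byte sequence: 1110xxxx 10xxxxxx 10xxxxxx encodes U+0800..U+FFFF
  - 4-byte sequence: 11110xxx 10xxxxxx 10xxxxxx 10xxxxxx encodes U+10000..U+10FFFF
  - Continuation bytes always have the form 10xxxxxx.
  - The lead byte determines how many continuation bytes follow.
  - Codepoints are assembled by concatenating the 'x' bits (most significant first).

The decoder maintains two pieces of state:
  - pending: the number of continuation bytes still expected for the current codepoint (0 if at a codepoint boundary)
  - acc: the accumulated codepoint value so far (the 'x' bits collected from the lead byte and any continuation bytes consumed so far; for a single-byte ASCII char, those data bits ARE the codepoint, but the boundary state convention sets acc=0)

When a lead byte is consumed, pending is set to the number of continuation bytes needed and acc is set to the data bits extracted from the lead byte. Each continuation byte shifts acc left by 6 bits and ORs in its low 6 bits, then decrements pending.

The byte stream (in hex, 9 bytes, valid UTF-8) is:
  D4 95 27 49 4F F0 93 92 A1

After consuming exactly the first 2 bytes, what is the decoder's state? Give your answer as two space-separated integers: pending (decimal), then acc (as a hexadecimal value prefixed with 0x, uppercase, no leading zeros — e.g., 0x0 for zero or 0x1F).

Byte[0]=D4: 2-byte lead. pending=1, acc=0x14
Byte[1]=95: continuation. acc=(acc<<6)|0x15=0x515, pending=0

Answer: 0 0x515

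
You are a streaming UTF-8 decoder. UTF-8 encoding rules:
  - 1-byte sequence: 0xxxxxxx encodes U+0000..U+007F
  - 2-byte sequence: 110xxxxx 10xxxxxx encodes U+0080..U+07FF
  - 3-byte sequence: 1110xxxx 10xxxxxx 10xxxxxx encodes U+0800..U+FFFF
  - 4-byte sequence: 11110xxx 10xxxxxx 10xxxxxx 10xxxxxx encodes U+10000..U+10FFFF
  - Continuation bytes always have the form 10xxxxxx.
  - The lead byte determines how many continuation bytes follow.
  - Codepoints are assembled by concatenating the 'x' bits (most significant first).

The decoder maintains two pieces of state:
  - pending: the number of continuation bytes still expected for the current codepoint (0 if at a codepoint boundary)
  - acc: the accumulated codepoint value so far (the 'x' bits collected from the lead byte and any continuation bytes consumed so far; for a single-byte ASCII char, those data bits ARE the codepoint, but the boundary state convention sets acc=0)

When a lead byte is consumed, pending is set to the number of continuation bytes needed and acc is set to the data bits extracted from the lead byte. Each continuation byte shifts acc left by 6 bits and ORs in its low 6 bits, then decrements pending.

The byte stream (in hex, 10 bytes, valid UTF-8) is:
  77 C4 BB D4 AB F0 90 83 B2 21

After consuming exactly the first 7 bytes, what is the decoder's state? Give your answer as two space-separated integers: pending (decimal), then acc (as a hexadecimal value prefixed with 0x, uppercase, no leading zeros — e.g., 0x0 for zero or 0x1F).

Answer: 2 0x10

Derivation:
Byte[0]=77: 1-byte. pending=0, acc=0x0
Byte[1]=C4: 2-byte lead. pending=1, acc=0x4
Byte[2]=BB: continuation. acc=(acc<<6)|0x3B=0x13B, pending=0
Byte[3]=D4: 2-byte lead. pending=1, acc=0x14
Byte[4]=AB: continuation. acc=(acc<<6)|0x2B=0x52B, pending=0
Byte[5]=F0: 4-byte lead. pending=3, acc=0x0
Byte[6]=90: continuation. acc=(acc<<6)|0x10=0x10, pending=2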